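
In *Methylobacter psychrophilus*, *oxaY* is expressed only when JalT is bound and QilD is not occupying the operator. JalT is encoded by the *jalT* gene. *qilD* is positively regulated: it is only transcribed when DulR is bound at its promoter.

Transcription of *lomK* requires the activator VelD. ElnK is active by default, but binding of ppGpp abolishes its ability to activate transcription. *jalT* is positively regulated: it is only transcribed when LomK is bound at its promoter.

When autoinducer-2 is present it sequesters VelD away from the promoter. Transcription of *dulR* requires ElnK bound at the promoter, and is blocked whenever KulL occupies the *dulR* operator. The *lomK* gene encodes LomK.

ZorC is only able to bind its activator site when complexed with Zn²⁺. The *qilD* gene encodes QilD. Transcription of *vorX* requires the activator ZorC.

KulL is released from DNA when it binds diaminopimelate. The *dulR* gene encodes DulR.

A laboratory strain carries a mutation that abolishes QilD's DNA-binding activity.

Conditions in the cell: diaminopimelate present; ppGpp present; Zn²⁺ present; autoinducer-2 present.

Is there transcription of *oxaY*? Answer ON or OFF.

OFF

QilD is non-functional in this strain, so it has no effect.
Autoinducer-2 is present, so VelD is inactive.
Required activator VelD is absent, so *lomK* is not transcribed.
So LomK is not produced.
Required activator LomK is absent, so *jalT* is not transcribed.
So JalT is not produced.
Required activator JalT is absent, so *oxaY* is not transcribed.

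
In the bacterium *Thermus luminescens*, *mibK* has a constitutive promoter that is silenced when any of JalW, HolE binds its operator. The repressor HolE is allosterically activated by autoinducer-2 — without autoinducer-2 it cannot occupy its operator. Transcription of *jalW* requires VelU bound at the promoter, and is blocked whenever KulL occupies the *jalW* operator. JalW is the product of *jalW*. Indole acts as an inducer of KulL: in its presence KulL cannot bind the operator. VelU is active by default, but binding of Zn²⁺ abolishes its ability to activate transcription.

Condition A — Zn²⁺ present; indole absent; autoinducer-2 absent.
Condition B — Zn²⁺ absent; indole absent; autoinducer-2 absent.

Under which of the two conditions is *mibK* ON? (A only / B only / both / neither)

both

Condition A:
Zn²⁺ is present, so VelU is inactive.
Indole is absent, so KulL is active.
With repressor KulL bound, *jalW* is not transcribed.
So JalW is not produced.
Autoinducer-2 is absent, so HolE is inactive.
With no repressor bound, *mibK* is transcribed.
→ *mibK* is ON in A.
Condition B:
Zn²⁺ is absent, so VelU is active.
Indole is absent, so KulL is active.
With repressor KulL bound, *jalW* is not transcribed.
So JalW is not produced.
Autoinducer-2 is absent, so HolE is inactive.
With no repressor bound, *mibK* is transcribed.
→ *mibK* is ON in B.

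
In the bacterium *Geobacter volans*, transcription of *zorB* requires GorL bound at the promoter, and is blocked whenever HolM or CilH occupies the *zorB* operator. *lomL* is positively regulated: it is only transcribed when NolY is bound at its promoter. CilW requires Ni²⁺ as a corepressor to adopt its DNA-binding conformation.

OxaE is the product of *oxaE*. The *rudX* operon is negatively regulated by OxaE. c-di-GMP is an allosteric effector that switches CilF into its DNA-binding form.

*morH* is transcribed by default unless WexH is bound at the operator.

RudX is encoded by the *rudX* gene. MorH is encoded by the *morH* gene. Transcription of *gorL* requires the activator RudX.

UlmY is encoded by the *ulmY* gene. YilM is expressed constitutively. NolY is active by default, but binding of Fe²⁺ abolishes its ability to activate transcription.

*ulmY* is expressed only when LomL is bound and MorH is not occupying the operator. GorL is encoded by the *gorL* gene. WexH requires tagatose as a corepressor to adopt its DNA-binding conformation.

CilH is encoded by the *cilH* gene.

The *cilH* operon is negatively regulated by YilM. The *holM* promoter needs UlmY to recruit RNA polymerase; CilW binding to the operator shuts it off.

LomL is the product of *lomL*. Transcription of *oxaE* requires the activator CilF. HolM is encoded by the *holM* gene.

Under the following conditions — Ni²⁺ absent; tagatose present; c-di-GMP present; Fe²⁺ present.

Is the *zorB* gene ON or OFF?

OFF

Ni²⁺ is absent, so CilW is inactive.
Fe²⁺ is present, so NolY is inactive.
Required activator NolY is absent, so *lomL* is not transcribed.
So LomL is not produced.
Tagatose is present, so WexH is active.
With repressor WexH bound, *morH* is not transcribed.
So MorH is not produced.
Required activator LomL is absent, so *ulmY* is not transcribed.
So UlmY is not produced.
Required activator UlmY is absent, so *holM* is not transcribed.
So HolM is not produced.
YilM is produced constitutively and is active.
With repressor YilM bound, *cilH* is not transcribed.
So CilH is not produced.
c-di-GMP is present, so CilF is active.
No repressor is bound and CilF is active, so *oxaE* is transcribed.
So OxaE is produced and active.
With repressor OxaE bound, *rudX* is not transcribed.
So RudX is not produced.
Required activator RudX is absent, so *gorL* is not transcribed.
So GorL is not produced.
Required activator GorL is absent, so *zorB* is not transcribed.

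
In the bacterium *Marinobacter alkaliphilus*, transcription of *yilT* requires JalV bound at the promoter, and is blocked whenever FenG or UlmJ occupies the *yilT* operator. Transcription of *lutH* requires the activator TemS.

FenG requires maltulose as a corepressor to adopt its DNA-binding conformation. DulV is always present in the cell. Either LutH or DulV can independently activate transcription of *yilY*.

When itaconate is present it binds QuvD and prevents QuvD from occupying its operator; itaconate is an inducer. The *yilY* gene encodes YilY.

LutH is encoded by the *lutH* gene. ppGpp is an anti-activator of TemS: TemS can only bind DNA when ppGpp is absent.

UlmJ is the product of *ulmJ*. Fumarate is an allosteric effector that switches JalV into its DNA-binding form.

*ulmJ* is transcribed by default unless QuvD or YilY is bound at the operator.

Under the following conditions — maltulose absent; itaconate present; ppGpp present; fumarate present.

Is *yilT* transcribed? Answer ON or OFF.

ON

Maltulose is absent, so FenG is inactive.
Itaconate is present, so QuvD is inactive.
ppGpp is present, so TemS is inactive.
Required activator TemS is absent, so *lutH* is not transcribed.
So LutH is not produced.
DulV is produced constitutively and is active.
Activator DulV is present, so *yilY* is transcribed.
So YilY is produced and active.
With repressor YilY bound, *ulmJ* is not transcribed.
So UlmJ is not produced.
Fumarate is present, so JalV is active.
No repressor is bound and JalV is active, so *yilT* is transcribed.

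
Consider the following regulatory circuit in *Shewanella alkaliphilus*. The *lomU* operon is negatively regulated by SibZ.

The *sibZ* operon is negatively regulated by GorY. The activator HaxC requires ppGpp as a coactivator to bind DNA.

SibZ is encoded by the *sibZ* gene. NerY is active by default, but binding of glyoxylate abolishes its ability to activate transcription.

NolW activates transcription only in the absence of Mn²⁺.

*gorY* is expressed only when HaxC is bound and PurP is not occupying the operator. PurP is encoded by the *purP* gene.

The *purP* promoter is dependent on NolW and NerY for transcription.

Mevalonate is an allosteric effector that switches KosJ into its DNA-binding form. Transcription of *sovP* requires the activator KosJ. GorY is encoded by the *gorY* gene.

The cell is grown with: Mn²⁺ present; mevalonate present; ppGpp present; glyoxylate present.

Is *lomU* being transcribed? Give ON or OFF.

ON

Mn²⁺ is present, so NolW is inactive.
Glyoxylate is present, so NerY is inactive.
Required activator NolW is absent, so *purP* is not transcribed.
So PurP is not produced.
ppGpp is present, so HaxC is active.
No repressor is bound and HaxC is active, so *gorY* is transcribed.
So GorY is produced and active.
With repressor GorY bound, *sibZ* is not transcribed.
So SibZ is not produced.
With no repressor bound, *lomU* is transcribed.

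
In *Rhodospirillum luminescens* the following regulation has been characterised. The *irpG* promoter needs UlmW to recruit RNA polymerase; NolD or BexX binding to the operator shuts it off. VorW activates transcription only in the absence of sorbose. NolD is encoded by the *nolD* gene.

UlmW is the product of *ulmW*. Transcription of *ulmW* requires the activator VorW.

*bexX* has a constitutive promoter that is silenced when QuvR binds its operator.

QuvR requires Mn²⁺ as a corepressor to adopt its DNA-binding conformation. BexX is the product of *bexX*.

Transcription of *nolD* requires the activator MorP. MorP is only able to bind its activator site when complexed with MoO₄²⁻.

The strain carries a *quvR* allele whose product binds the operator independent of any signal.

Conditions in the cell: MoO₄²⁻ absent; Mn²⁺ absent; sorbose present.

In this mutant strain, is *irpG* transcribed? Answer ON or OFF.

MoO₄²⁻ is absent, so MorP is inactive.
Required activator MorP is absent, so *nolD* is not transcribed.
So NolD is not produced.
QuvR is constitutively active in this strain.
With repressor QuvR bound, *bexX* is not transcribed.
So BexX is not produced.
Sorbose is present, so VorW is inactive.
Required activator VorW is absent, so *ulmW* is not transcribed.
So UlmW is not produced.
Required activator UlmW is absent, so *irpG* is not transcribed.

OFF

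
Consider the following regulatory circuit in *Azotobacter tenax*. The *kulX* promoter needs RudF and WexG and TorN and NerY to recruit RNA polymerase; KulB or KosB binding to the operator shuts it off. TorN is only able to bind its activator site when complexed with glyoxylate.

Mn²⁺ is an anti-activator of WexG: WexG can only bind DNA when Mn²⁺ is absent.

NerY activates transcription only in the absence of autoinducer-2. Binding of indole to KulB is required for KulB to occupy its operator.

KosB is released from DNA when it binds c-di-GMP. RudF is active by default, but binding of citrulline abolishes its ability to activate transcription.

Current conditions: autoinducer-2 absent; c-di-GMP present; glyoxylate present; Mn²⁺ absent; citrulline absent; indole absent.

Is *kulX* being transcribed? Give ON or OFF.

ON

Citrulline is absent, so RudF is active.
Mn²⁺ is absent, so WexG is active.
Glyoxylate is present, so TorN is active.
Autoinducer-2 is absent, so NerY is active.
Indole is absent, so KulB is inactive.
c-di-GMP is present, so KosB is inactive.
No repressor is bound and RudF and WexG and TorN and NerY are active, so *kulX* is transcribed.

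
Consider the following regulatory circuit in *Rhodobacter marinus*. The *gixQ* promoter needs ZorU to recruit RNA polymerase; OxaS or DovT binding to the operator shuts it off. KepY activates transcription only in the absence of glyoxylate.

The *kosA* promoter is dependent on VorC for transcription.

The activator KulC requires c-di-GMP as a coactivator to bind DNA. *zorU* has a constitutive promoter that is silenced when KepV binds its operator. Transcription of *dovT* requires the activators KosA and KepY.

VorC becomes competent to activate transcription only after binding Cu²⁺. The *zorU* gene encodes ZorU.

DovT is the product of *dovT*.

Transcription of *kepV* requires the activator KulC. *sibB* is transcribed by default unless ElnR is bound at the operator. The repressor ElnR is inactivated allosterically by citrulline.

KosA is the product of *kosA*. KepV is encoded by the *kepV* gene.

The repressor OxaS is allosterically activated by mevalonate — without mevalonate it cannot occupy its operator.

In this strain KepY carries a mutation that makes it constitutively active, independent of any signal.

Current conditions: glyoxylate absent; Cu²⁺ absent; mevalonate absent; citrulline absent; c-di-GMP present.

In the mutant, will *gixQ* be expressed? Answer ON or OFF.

OFF

Mevalonate is absent, so OxaS is inactive.
Cu²⁺ is absent, so VorC is inactive.
Required activator VorC is absent, so *kosA* is not transcribed.
So KosA is not produced.
KepY is constitutively active in this strain.
Required activator KosA is absent, so *dovT* is not transcribed.
So DovT is not produced.
c-di-GMP is present, so KulC is active.
No repressor is bound and KulC is active, so *kepV* is transcribed.
So KepV is produced and active.
With repressor KepV bound, *zorU* is not transcribed.
So ZorU is not produced.
Required activator ZorU is absent, so *gixQ* is not transcribed.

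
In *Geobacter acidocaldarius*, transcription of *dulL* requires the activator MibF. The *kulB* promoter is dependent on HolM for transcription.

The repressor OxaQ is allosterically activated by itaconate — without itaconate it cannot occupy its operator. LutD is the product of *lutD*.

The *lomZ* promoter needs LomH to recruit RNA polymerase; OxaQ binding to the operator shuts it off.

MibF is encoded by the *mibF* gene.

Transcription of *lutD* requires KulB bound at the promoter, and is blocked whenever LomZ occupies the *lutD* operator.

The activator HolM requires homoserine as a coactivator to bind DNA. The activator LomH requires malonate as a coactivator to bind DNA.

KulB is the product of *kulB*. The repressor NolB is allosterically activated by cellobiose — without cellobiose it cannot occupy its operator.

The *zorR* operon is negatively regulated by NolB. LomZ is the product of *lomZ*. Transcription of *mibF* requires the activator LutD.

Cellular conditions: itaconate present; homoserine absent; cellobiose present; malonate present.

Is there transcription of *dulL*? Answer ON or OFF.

OFF

Malonate is present, so LomH is active.
Itaconate is present, so OxaQ is active.
With repressor OxaQ bound, *lomZ* is not transcribed.
So LomZ is not produced.
Homoserine is absent, so HolM is inactive.
Required activator HolM is absent, so *kulB* is not transcribed.
So KulB is not produced.
Required activator KulB is absent, so *lutD* is not transcribed.
So LutD is not produced.
Required activator LutD is absent, so *mibF* is not transcribed.
So MibF is not produced.
Required activator MibF is absent, so *dulL* is not transcribed.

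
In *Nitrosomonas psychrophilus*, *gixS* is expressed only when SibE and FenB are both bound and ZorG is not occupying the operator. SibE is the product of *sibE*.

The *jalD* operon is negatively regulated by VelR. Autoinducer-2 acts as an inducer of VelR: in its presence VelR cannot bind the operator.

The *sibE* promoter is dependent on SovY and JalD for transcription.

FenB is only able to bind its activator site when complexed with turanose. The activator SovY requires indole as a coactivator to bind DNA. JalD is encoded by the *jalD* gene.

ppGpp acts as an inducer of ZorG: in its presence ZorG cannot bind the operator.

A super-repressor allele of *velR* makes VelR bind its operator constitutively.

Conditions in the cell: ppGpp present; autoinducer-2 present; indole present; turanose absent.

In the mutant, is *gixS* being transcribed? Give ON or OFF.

OFF

Indole is present, so SovY is active.
VelR is constitutively active in this strain.
With repressor VelR bound, *jalD* is not transcribed.
So JalD is not produced.
Required activator JalD is absent, so *sibE* is not transcribed.
So SibE is not produced.
ppGpp is present, so ZorG is inactive.
Turanose is absent, so FenB is inactive.
Required activator SibE is absent, so *gixS* is not transcribed.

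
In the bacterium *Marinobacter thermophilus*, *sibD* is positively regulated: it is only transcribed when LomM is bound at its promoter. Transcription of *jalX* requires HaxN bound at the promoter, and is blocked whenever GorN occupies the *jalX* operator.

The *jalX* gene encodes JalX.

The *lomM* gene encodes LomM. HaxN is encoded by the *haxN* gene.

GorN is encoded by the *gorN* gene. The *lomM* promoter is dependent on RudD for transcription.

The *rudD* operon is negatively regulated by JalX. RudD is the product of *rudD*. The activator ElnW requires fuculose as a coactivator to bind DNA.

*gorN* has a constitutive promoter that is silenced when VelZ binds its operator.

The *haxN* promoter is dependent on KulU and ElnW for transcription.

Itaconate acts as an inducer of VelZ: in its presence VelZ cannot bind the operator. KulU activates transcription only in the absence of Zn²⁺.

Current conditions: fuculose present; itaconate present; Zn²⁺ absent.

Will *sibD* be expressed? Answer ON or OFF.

Zn²⁺ is absent, so KulU is active.
Fuculose is present, so ElnW is active.
No repressor is bound and KulU and ElnW are active, so *haxN* is transcribed.
So HaxN is produced and active.
Itaconate is present, so VelZ is inactive.
With no repressor bound, *gorN* is transcribed.
So GorN is produced and active.
With repressor GorN bound, *jalX* is not transcribed.
So JalX is not produced.
With no repressor bound, *rudD* is transcribed.
So RudD is produced and active.
No repressor is bound and RudD is active, so *lomM* is transcribed.
So LomM is produced and active.
No repressor is bound and LomM is active, so *sibD* is transcribed.

ON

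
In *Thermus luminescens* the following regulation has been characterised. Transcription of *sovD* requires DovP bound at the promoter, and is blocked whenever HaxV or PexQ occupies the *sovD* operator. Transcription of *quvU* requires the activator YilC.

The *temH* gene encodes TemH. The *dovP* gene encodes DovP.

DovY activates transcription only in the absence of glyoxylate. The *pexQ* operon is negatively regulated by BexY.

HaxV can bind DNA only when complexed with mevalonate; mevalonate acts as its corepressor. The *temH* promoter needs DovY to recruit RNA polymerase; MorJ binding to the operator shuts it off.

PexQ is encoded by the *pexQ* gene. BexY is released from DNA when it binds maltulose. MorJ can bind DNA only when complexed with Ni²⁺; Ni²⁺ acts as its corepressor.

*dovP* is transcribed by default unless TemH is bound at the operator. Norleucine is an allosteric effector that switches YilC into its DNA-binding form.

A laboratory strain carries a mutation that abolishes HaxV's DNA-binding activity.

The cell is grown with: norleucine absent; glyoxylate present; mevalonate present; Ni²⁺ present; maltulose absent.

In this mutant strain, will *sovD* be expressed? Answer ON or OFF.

HaxV is non-functional in this strain, so it has no effect.
Maltulose is absent, so BexY is active.
With repressor BexY bound, *pexQ* is not transcribed.
So PexQ is not produced.
Glyoxylate is present, so DovY is inactive.
Ni²⁺ is present, so MorJ is active.
With repressor MorJ bound, *temH* is not transcribed.
So TemH is not produced.
With no repressor bound, *dovP* is transcribed.
So DovP is produced and active.
No repressor is bound and DovP is active, so *sovD* is transcribed.

ON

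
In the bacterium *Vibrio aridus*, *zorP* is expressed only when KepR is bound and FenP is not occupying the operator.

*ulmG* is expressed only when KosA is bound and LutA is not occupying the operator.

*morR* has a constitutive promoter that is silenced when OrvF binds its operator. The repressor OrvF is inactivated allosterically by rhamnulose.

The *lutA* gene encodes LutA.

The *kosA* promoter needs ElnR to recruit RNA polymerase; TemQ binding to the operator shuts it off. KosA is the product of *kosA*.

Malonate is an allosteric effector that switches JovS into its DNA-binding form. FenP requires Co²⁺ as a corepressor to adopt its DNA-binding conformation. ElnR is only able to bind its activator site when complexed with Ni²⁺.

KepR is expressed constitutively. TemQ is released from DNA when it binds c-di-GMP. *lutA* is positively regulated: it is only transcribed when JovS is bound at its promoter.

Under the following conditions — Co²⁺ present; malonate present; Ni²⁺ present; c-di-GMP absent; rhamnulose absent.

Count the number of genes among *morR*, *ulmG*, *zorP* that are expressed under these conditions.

0

Rhamnulose is absent, so OrvF is active.
With repressor OrvF bound, *morR* is not transcribed.
→ *morR* is OFF.
Ni²⁺ is present, so ElnR is active.
c-di-GMP is absent, so TemQ is active.
With repressor TemQ bound, *kosA* is not transcribed.
So KosA is not produced.
Malonate is present, so JovS is active.
No repressor is bound and JovS is active, so *lutA* is transcribed.
So LutA is produced and active.
With repressor LutA bound, *ulmG* is not transcribed.
→ *ulmG* is OFF.
KepR is produced constitutively and is active.
Co²⁺ is present, so FenP is active.
With repressor FenP bound, *zorP* is not transcribed.
→ *zorP* is OFF.
0 of the 3 genes are transcribed.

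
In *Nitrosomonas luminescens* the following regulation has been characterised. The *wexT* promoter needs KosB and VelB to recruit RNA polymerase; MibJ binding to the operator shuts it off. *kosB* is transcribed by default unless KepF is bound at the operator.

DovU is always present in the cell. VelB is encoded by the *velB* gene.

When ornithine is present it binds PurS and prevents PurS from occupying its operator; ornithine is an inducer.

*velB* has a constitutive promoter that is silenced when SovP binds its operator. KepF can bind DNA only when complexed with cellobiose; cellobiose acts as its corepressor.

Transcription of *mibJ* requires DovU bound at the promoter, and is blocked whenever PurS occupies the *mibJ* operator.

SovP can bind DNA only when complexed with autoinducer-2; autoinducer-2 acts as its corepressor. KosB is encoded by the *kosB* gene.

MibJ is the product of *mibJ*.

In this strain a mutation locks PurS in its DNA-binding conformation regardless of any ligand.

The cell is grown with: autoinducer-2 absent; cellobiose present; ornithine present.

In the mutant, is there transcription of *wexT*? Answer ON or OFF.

Cellobiose is present, so KepF is active.
With repressor KepF bound, *kosB* is not transcribed.
So KosB is not produced.
DovU is produced constitutively and is active.
PurS is constitutively active in this strain.
With repressor PurS bound, *mibJ* is not transcribed.
So MibJ is not produced.
Autoinducer-2 is absent, so SovP is inactive.
With no repressor bound, *velB* is transcribed.
So VelB is produced and active.
Required activator KosB is absent, so *wexT* is not transcribed.

OFF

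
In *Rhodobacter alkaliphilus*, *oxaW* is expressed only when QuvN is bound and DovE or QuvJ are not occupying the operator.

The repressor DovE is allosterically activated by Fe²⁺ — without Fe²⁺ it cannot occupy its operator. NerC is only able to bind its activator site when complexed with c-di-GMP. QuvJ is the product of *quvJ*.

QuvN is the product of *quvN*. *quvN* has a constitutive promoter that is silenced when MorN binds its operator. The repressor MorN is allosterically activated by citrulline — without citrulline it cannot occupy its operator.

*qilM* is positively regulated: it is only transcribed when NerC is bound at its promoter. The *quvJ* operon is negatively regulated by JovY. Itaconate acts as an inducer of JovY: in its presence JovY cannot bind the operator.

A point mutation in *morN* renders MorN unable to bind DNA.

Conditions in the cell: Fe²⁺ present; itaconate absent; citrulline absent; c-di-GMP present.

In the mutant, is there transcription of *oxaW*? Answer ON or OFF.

OFF

Fe²⁺ is present, so DovE is active.
Itaconate is absent, so JovY is active.
With repressor JovY bound, *quvJ* is not transcribed.
So QuvJ is not produced.
MorN is non-functional in this strain, so it has no effect.
With no repressor bound, *quvN* is transcribed.
So QuvN is produced and active.
With repressor DovE bound, *oxaW* is not transcribed.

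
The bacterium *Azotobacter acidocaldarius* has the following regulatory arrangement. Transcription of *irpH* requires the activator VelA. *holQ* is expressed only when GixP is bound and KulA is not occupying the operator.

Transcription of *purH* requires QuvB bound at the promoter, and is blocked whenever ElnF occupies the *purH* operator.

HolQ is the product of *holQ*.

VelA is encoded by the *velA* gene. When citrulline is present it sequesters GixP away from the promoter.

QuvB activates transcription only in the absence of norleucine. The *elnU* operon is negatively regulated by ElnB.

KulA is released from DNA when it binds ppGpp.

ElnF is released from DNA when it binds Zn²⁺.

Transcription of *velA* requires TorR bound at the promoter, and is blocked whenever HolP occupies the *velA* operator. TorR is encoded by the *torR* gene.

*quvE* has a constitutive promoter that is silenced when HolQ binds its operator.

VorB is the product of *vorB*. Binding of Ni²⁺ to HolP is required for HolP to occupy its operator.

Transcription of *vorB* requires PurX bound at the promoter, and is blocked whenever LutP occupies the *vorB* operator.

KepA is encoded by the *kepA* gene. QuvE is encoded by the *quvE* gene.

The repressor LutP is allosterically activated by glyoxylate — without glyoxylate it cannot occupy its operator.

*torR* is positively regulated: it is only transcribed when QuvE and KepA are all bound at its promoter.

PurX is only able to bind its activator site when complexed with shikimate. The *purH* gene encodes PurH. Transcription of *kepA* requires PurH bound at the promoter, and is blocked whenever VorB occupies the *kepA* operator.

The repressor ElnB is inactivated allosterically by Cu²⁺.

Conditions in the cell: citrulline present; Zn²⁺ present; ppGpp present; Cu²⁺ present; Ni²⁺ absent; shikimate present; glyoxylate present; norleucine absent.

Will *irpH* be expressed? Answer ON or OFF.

ON

Citrulline is present, so GixP is inactive.
ppGpp is present, so KulA is inactive.
Required activator GixP is absent, so *holQ* is not transcribed.
So HolQ is not produced.
With no repressor bound, *quvE* is transcribed.
So QuvE is produced and active.
Shikimate is present, so PurX is active.
Glyoxylate is present, so LutP is active.
With repressor LutP bound, *vorB* is not transcribed.
So VorB is not produced.
Norleucine is absent, so QuvB is active.
Zn²⁺ is present, so ElnF is inactive.
No repressor is bound and QuvB is active, so *purH* is transcribed.
So PurH is produced and active.
No repressor is bound and PurH is active, so *kepA* is transcribed.
So KepA is produced and active.
No repressor is bound and QuvE and KepA are active, so *torR* is transcribed.
So TorR is produced and active.
Ni²⁺ is absent, so HolP is inactive.
No repressor is bound and TorR is active, so *velA* is transcribed.
So VelA is produced and active.
No repressor is bound and VelA is active, so *irpH* is transcribed.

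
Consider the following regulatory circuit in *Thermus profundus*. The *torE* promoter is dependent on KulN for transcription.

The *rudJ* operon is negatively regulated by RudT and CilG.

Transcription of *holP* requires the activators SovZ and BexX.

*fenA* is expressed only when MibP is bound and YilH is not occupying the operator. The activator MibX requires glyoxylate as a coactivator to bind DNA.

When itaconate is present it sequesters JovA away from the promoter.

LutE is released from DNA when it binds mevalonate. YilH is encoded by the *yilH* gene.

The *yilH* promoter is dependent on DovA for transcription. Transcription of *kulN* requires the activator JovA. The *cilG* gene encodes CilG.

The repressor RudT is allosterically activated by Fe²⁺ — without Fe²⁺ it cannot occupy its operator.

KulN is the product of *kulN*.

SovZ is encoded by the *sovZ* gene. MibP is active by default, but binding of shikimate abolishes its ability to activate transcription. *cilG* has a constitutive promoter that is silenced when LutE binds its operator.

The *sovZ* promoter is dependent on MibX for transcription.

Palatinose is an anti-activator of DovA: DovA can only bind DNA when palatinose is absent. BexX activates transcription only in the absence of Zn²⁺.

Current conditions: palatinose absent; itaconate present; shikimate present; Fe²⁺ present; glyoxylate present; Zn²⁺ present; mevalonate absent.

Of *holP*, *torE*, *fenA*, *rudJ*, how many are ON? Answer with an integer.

Glyoxylate is present, so MibX is active.
No repressor is bound and MibX is active, so *sovZ* is transcribed.
So SovZ is produced and active.
Zn²⁺ is present, so BexX is inactive.
Required activator BexX is absent, so *holP* is not transcribed.
→ *holP* is OFF.
Itaconate is present, so JovA is inactive.
Required activator JovA is absent, so *kulN* is not transcribed.
So KulN is not produced.
Required activator KulN is absent, so *torE* is not transcribed.
→ *torE* is OFF.
Palatinose is absent, so DovA is active.
No repressor is bound and DovA is active, so *yilH* is transcribed.
So YilH is produced and active.
Shikimate is present, so MibP is inactive.
With repressor YilH bound, *fenA* is not transcribed.
→ *fenA* is OFF.
Fe²⁺ is present, so RudT is active.
Mevalonate is absent, so LutE is active.
With repressor LutE bound, *cilG* is not transcribed.
So CilG is not produced.
With repressor RudT bound, *rudJ* is not transcribed.
→ *rudJ* is OFF.
0 of the 4 genes are transcribed.

0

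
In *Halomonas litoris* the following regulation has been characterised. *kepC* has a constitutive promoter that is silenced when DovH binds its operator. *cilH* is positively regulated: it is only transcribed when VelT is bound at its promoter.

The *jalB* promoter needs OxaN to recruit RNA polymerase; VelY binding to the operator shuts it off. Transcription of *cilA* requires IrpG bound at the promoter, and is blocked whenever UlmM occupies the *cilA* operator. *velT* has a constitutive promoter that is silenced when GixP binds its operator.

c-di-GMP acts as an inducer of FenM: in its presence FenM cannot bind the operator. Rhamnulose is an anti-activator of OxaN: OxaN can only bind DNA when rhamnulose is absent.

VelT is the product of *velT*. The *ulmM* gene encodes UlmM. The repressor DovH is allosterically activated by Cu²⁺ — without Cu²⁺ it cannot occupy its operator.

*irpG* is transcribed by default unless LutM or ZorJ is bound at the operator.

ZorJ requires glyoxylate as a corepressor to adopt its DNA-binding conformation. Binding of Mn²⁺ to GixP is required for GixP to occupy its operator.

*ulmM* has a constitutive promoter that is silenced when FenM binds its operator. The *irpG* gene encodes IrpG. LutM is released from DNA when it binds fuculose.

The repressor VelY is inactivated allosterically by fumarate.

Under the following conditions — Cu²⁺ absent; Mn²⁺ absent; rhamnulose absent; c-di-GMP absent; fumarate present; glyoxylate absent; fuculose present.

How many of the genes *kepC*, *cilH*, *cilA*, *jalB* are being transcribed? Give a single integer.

Cu²⁺ is absent, so DovH is inactive.
With no repressor bound, *kepC* is transcribed.
→ *kepC* is ON.
Mn²⁺ is absent, so GixP is inactive.
With no repressor bound, *velT* is transcribed.
So VelT is produced and active.
No repressor is bound and VelT is active, so *cilH* is transcribed.
→ *cilH* is ON.
Fuculose is present, so LutM is inactive.
Glyoxylate is absent, so ZorJ is inactive.
With no repressor bound, *irpG* is transcribed.
So IrpG is produced and active.
c-di-GMP is absent, so FenM is active.
With repressor FenM bound, *ulmM* is not transcribed.
So UlmM is not produced.
No repressor is bound and IrpG is active, so *cilA* is transcribed.
→ *cilA* is ON.
Fumarate is present, so VelY is inactive.
Rhamnulose is absent, so OxaN is active.
No repressor is bound and OxaN is active, so *jalB* is transcribed.
→ *jalB* is ON.
4 of the 4 genes are transcribed.

4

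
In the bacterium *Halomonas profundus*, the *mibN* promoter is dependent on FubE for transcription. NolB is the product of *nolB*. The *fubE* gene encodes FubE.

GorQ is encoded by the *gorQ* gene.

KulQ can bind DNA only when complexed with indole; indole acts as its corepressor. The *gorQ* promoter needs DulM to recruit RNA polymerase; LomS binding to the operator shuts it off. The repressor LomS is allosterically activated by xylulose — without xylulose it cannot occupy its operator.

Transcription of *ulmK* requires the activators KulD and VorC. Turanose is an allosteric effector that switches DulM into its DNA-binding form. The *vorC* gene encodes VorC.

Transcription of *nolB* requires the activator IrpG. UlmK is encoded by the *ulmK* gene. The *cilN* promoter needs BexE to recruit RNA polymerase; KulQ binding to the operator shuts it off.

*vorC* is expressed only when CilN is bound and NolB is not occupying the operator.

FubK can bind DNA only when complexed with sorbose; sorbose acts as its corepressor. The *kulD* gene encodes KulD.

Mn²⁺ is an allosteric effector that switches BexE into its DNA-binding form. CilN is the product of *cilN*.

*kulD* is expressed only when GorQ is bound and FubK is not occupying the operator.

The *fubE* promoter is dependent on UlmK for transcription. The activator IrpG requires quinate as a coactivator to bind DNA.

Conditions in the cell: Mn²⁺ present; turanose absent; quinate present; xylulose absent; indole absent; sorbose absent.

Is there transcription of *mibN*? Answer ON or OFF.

OFF

Xylulose is absent, so LomS is inactive.
Turanose is absent, so DulM is inactive.
Required activator DulM is absent, so *gorQ* is not transcribed.
So GorQ is not produced.
Sorbose is absent, so FubK is inactive.
Required activator GorQ is absent, so *kulD* is not transcribed.
So KulD is not produced.
Mn²⁺ is present, so BexE is active.
Indole is absent, so KulQ is inactive.
No repressor is bound and BexE is active, so *cilN* is transcribed.
So CilN is produced and active.
Quinate is present, so IrpG is active.
No repressor is bound and IrpG is active, so *nolB* is transcribed.
So NolB is produced and active.
With repressor NolB bound, *vorC* is not transcribed.
So VorC is not produced.
Required activator KulD is absent, so *ulmK* is not transcribed.
So UlmK is not produced.
Required activator UlmK is absent, so *fubE* is not transcribed.
So FubE is not produced.
Required activator FubE is absent, so *mibN* is not transcribed.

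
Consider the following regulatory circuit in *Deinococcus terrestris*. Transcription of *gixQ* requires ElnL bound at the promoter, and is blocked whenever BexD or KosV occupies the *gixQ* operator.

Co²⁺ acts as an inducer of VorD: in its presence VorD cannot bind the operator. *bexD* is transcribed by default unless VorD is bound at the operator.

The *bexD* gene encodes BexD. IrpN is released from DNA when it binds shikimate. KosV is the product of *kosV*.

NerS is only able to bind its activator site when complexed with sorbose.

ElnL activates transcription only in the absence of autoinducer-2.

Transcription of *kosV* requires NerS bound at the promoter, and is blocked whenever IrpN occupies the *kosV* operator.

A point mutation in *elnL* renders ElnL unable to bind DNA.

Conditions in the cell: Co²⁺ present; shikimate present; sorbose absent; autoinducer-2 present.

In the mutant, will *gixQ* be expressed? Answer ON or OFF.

Co²⁺ is present, so VorD is inactive.
With no repressor bound, *bexD* is transcribed.
So BexD is produced and active.
Shikimate is present, so IrpN is inactive.
Sorbose is absent, so NerS is inactive.
Required activator NerS is absent, so *kosV* is not transcribed.
So KosV is not produced.
ElnL is non-functional in this strain, so it has no effect.
With repressor BexD bound, *gixQ* is not transcribed.

OFF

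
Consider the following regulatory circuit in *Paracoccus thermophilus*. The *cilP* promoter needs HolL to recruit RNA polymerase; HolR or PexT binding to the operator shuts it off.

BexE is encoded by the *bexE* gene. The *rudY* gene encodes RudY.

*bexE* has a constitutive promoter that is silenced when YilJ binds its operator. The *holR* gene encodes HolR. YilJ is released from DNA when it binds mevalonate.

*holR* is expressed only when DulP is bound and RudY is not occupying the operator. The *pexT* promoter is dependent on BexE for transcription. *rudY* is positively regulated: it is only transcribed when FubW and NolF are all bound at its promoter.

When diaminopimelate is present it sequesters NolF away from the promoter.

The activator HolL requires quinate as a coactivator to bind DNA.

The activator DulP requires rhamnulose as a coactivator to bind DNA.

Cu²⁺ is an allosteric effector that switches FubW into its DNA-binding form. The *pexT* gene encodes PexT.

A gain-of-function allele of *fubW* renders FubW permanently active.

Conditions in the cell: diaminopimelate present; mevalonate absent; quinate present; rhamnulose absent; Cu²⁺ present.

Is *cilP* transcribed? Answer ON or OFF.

Rhamnulose is absent, so DulP is inactive.
FubW is constitutively active in this strain.
Diaminopimelate is present, so NolF is inactive.
Required activator NolF is absent, so *rudY* is not transcribed.
So RudY is not produced.
Required activator DulP is absent, so *holR* is not transcribed.
So HolR is not produced.
Mevalonate is absent, so YilJ is active.
With repressor YilJ bound, *bexE* is not transcribed.
So BexE is not produced.
Required activator BexE is absent, so *pexT* is not transcribed.
So PexT is not produced.
Quinate is present, so HolL is active.
No repressor is bound and HolL is active, so *cilP* is transcribed.

ON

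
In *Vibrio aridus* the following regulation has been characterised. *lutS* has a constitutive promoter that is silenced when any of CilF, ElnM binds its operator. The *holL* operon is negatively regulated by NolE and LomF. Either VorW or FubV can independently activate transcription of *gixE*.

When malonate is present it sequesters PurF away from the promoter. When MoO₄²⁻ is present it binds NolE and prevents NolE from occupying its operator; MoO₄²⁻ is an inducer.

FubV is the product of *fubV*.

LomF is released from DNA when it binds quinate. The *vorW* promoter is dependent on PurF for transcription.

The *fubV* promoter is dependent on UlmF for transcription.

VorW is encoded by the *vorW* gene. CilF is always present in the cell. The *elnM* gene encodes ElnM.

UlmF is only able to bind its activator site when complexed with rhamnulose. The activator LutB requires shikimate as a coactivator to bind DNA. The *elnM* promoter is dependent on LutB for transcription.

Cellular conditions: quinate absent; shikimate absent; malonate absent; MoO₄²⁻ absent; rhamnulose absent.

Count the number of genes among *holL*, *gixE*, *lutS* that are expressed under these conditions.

1

MoO₄²⁻ is absent, so NolE is active.
Quinate is absent, so LomF is active.
With repressor NolE bound, *holL* is not transcribed.
→ *holL* is OFF.
Malonate is absent, so PurF is active.
No repressor is bound and PurF is active, so *vorW* is transcribed.
So VorW is produced and active.
Rhamnulose is absent, so UlmF is inactive.
Required activator UlmF is absent, so *fubV* is not transcribed.
So FubV is not produced.
Activator VorW is present, so *gixE* is transcribed.
→ *gixE* is ON.
CilF is produced constitutively and is active.
Shikimate is absent, so LutB is inactive.
Required activator LutB is absent, so *elnM* is not transcribed.
So ElnM is not produced.
With repressor CilF bound, *lutS* is not transcribed.
→ *lutS* is OFF.
1 of the 3 genes is transcribed.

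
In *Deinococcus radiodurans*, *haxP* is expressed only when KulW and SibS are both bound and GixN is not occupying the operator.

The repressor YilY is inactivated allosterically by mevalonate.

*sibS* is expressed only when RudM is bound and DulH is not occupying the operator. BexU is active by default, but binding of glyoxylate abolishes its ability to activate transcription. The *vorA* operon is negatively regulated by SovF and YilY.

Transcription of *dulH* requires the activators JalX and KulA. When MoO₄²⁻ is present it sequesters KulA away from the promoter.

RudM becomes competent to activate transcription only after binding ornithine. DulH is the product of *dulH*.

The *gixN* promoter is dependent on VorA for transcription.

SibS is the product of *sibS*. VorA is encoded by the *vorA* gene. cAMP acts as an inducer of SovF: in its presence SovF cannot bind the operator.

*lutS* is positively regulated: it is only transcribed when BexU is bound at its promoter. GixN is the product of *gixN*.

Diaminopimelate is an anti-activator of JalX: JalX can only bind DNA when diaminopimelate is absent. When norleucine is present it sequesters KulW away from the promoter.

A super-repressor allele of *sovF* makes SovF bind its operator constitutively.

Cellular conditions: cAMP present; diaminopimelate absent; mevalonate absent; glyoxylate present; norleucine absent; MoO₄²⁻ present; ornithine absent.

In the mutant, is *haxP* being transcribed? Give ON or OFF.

Norleucine is absent, so KulW is active.
SovF is constitutively active in this strain.
Mevalonate is absent, so YilY is active.
With repressor SovF bound, *vorA* is not transcribed.
So VorA is not produced.
Required activator VorA is absent, so *gixN* is not transcribed.
So GixN is not produced.
Ornithine is absent, so RudM is inactive.
Diaminopimelate is absent, so JalX is active.
MoO₄²⁻ is present, so KulA is inactive.
Required activator KulA is absent, so *dulH* is not transcribed.
So DulH is not produced.
Required activator RudM is absent, so *sibS* is not transcribed.
So SibS is not produced.
Required activator SibS is absent, so *haxP* is not transcribed.

OFF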